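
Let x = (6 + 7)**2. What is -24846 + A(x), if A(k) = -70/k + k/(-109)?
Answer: -457724357/18421 ≈ -24848.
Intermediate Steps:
x = 169 (x = 13**2 = 169)
A(k) = -70/k - k/109 (A(k) = -70/k + k*(-1/109) = -70/k - k/109)
-24846 + A(x) = -24846 + (-70/169 - 1/109*169) = -24846 + (-70*1/169 - 169/109) = -24846 + (-70/169 - 169/109) = -24846 - 36191/18421 = -457724357/18421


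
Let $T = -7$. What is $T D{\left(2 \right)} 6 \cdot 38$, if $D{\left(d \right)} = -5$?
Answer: $7980$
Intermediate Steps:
$T D{\left(2 \right)} 6 \cdot 38 = \left(-7\right) \left(-5\right) 6 \cdot 38 = 35 \cdot 6 \cdot 38 = 210 \cdot 38 = 7980$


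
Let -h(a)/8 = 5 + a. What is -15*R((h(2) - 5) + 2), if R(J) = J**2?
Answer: -52215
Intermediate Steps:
h(a) = -40 - 8*a (h(a) = -8*(5 + a) = -40 - 8*a)
-15*R((h(2) - 5) + 2) = -15*(((-40 - 8*2) - 5) + 2)**2 = -15*(((-40 - 16) - 5) + 2)**2 = -15*((-56 - 5) + 2)**2 = -15*(-61 + 2)**2 = -15*(-59)**2 = -15*3481 = -52215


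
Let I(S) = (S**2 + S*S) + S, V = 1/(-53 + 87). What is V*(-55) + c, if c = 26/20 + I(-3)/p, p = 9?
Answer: 344/255 ≈ 1.3490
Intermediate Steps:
V = 1/34 ≈ 0.029412
I(S) = S + 2*S**2 (I(S) = (S**2 + S**2) + S = 2*S**2 + S = S + 2*S**2)
c = 89/30 (c = 26/20 - 3*(1 + 2*(-3))/9 = 26*(1/20) - 3*(1 - 6)*(1/9) = 13/10 - 3*(-5)*(1/9) = 13/10 + 15*(1/9) = 13/10 + 5/3 = 89/30 ≈ 2.9667)
V*(-55) + c = (1/34)*(-55) + 89/30 = -55/34 + 89/30 = 344/255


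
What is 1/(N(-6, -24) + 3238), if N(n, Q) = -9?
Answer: 1/3229 ≈ 0.00030969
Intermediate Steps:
1/(N(-6, -24) + 3238) = 1/(-9 + 3238) = 1/3229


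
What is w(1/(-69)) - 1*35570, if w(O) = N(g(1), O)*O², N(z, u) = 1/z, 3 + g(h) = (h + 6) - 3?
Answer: -169348769/4761 ≈ -35570.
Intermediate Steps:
g(h) = h (g(h) = -3 + ((h + 6) - 3) = -3 + ((6 + h) - 3) = -3 + (3 + h) = h)
w(O) = O² (w(O) = O²/1 = 1*O² = O²)
w(1/(-69)) - 1*35570 = (1/(-69))² - 1*35570 = (-1/69)² - 35570 = 1/4761 - 35570 = -169348769/4761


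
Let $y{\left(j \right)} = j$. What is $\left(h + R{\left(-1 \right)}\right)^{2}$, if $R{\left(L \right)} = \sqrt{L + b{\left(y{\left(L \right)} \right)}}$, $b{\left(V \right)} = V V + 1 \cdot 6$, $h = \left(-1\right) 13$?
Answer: $\left(13 - \sqrt{6}\right)^{2} \approx 111.31$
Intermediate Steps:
$h = -13$
$b{\left(V \right)} = 6 + V^{2}$ ($b{\left(V \right)} = V^{2} + 6 = 6 + V^{2}$)
$R{\left(L \right)} = \sqrt{6 + L + L^{2}}$ ($R{\left(L \right)} = \sqrt{L + \left(6 + L^{2}\right)} = \sqrt{6 + L + L^{2}}$)
$\left(h + R{\left(-1 \right)}\right)^{2} = \left(-13 + \sqrt{6 - 1 + \left(-1\right)^{2}}\right)^{2} = \left(-13 + \sqrt{6 - 1 + 1}\right)^{2} = \left(-13 + \sqrt{6}\right)^{2}$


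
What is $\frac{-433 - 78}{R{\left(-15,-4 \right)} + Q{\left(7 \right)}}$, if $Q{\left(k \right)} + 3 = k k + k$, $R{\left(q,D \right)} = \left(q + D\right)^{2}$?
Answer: $- \frac{511}{414} \approx -1.2343$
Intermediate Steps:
$R{\left(q,D \right)} = \left(D + q\right)^{2}$
$Q{\left(k \right)} = -3 + k + k^{2}$ ($Q{\left(k \right)} = -3 + \left(k k + k\right) = -3 + \left(k^{2} + k\right) = -3 + \left(k + k^{2}\right) = -3 + k + k^{2}$)
$\frac{-433 - 78}{R{\left(-15,-4 \right)} + Q{\left(7 \right)}} = \frac{-433 - 78}{\left(-4 - 15\right)^{2} + \left(-3 + 7 + 7^{2}\right)} = - \frac{511}{\left(-19\right)^{2} + \left(-3 + 7 + 49\right)} = - \frac{511}{361 + 53} = - \frac{511}{414}$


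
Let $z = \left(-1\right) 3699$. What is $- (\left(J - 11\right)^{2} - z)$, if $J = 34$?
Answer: $-4228$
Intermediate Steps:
$z = -3699$
$- (\left(J - 11\right)^{2} - z) = - (\left(34 - 11\right)^{2} - -3699) = - (23^{2} + 3699) = - (529 + 3699) = \left(-1\right) 4228 = -4228$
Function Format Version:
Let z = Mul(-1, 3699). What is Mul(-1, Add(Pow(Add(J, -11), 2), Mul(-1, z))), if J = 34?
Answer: -4228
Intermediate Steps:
z = -3699
Mul(-1, Add(Pow(Add(J, -11), 2), Mul(-1, z))) = Mul(-1, Add(Pow(Add(34, -11), 2), Mul(-1, -3699))) = Mul(-1, Add(Pow(23, 2), 3699)) = Mul(-1, Add(529, 3699)) = Mul(-1, 4228) = -4228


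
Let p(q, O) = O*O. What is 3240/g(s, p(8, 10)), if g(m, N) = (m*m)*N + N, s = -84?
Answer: 162/35285 ≈ 0.0045912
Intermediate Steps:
p(q, O) = O**2
g(m, N) = N + N*m**2 (g(m, N) = m**2*N + N = N*m**2 + N = N + N*m**2)
3240/g(s, p(8, 10)) = 3240/((10**2*(1 + (-84)**2))) = 3240/((100*(1 + 7056))) = 3240/((100*7057)) = 3240/705700 = 3240*(1/705700) = 162/35285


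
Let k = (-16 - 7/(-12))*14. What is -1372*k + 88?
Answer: 888634/3 ≈ 2.9621e+5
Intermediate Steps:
k = -1295/6 (k = (-16 - 7*(-1/12))*14 = (-16 + 7/12)*14 = -185/12*14 = -1295/6 ≈ -215.83)
-1372*k + 88 = -1372*(-1295/6) + 88 = 888370/3 + 88 = 888634/3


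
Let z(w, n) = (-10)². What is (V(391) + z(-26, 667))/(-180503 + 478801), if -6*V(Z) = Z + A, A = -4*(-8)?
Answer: 59/596596 ≈ 9.8894e-5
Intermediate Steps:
A = 32
V(Z) = -16/3 - Z/6 (V(Z) = -(Z + 32)/6 = -(32 + Z)/6 = -16/3 - Z/6)
z(w, n) = 100
(V(391) + z(-26, 667))/(-180503 + 478801) = ((-16/3 - ⅙*391) + 100)/(-180503 + 478801) = ((-16/3 - 391/6) + 100)/298298 = (-141/2 + 100)*(1/298298) = (59/2)*(1/298298) = 59/596596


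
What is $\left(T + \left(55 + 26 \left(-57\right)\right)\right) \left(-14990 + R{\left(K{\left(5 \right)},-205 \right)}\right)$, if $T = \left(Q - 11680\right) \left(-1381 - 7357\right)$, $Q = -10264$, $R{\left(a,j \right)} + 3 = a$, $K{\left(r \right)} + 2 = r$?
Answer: $-2874261222550$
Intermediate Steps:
$K{\left(r \right)} = -2 + r$
$R{\left(a,j \right)} = -3 + a$
$T = 191746672$ ($T = \left(-10264 - 11680\right) \left(-1381 - 7357\right) = \left(-21944\right) \left(-8738\right) = 191746672$)
$\left(T + \left(55 + 26 \left(-57\right)\right)\right) \left(-14990 + R{\left(K{\left(5 \right)},-205 \right)}\right) = \left(191746672 + \left(55 + 26 \left(-57\right)\right)\right) \left(-14990 + \left(-3 + \left(-2 + 5\right)\right)\right) = \left(191746672 + \left(55 - 1482\right)\right) \left(-14990 + \left(-3 + 3\right)\right) = \left(191746672 - 1427\right) \left(-14990 + 0\right) = 191745245 \left(-14990\right) = -2874261222550$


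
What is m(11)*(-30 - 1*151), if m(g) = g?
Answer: -1991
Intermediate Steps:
m(11)*(-30 - 1*151) = 11*(-30 - 1*151) = 11*(-30 - 151) = 11*(-181) = -1991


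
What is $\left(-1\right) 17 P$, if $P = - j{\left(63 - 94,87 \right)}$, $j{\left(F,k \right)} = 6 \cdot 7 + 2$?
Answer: $748$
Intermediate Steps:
$j{\left(F,k \right)} = 44$ ($j{\left(F,k \right)} = 42 + 2 = 44$)
$P = -44$ ($P = \left(-1\right) 44 = -44$)
$\left(-1\right) 17 P = \left(-1\right) 17 \left(-44\right) = \left(-17\right) \left(-44\right) = 748$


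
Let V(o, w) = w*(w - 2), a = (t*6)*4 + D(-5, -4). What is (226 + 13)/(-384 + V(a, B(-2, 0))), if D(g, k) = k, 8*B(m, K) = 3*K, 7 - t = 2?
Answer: -239/384 ≈ -0.62240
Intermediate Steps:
t = 5 (t = 7 - 1*2 = 7 - 2 = 5)
B(m, K) = 3*K/8 (B(m, K) = (3*K)/8 = 3*K/8)
a = 116 (a = (5*6)*4 - 4 = 30*4 - 4 = 120 - 4 = 116)
V(o, w) = w*(-2 + w)
(226 + 13)/(-384 + V(a, B(-2, 0))) = (226 + 13)/(-384 + ((3/8)*0)*(-2 + (3/8)*0)) = 239/(-384 + 0*(-2 + 0)) = 239/(-384 + 0*(-2)) = 239/(-384 + 0) = 239/(-384) = 239*(-1/384) = -239/384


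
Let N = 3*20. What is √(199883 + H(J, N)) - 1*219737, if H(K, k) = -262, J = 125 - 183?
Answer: -219737 + √199621 ≈ -2.1929e+5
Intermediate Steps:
N = 60
J = -58
√(199883 + H(J, N)) - 1*219737 = √(199883 - 262) - 1*219737 = √199621 - 219737 = -219737 + √199621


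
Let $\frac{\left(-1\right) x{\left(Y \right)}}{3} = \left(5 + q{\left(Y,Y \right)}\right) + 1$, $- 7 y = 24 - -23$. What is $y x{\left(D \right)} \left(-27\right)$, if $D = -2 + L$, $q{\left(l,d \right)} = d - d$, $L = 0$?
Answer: $- \frac{22842}{7} \approx -3263.1$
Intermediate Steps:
$y = - \frac{47}{7}$ ($y = - \frac{24 - -23}{7} = - \frac{24 + 23}{7} = \left(- \frac{1}{7}\right) 47 = - \frac{47}{7} \approx -6.7143$)
$q{\left(l,d \right)} = 0$
$D = -2$ ($D = -2 + 0 = -2$)
$x{\left(Y \right)} = -18$ ($x{\left(Y \right)} = - 3 \left(\left(5 + 0\right) + 1\right) = - 3 \left(5 + 1\right) = \left(-3\right) 6 = -18$)
$y x{\left(D \right)} \left(-27\right) = \left(- \frac{47}{7}\right) \left(-18\right) \left(-27\right) = \frac{846}{7} \left(-27\right) = - \frac{22842}{7}$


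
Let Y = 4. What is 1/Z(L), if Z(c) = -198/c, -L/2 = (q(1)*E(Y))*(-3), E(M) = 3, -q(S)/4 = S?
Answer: 4/11 ≈ 0.36364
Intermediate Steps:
q(S) = -4*S
L = -72 (L = -2*-4*1*3*(-3) = -2*(-4*3)*(-3) = -(-24)*(-3) = -2*36 = -72)
1/Z(L) = 1/(-198/(-72)) = 1/(-198*(-1/72)) = 1/(11/4) = 4/11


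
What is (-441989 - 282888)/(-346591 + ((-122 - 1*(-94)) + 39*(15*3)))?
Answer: 724877/344864 ≈ 2.1019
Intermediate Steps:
(-441989 - 282888)/(-346591 + ((-122 - 1*(-94)) + 39*(15*3))) = -724877/(-346591 + ((-122 + 94) + 39*45)) = -724877/(-346591 + (-28 + 1755)) = -724877/(-346591 + 1727) = -724877/(-344864) = -724877*(-1/344864) = 724877/344864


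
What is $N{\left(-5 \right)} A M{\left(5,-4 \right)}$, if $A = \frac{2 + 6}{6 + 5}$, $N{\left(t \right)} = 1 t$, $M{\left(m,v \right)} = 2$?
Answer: $- \frac{80}{11} \approx -7.2727$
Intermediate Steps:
$N{\left(t \right)} = t$
$A = \frac{8}{11} \approx 0.72727$
$N{\left(-5 \right)} A M{\left(5,-4 \right)} = \left(-5\right) \frac{8}{11} \cdot 2 = \left(- \frac{40}{11}\right) 2 = - \frac{80}{11}$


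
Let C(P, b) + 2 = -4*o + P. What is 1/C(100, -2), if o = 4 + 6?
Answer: 1/58 ≈ 0.017241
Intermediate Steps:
o = 10
C(P, b) = -42 + P (C(P, b) = -2 + (-4*10 + P) = -2 + (-40 + P) = -42 + P)
1/C(100, -2) = 1/(-42 + 100) = 1/58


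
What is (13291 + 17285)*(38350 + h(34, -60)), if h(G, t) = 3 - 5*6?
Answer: 1171764048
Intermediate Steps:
h(G, t) = -27 (h(G, t) = 3 - 30 = -27)
(13291 + 17285)*(38350 + h(34, -60)) = (13291 + 17285)*(38350 - 27) = 30576*38323 = 1171764048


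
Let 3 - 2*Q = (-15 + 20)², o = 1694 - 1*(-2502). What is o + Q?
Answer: 4185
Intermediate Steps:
o = 4196 (o = 1694 + 2502 = 4196)
Q = -11 (Q = 3/2 - (-15 + 20)²/2 = 3/2 - ½*5² = 3/2 - ½*25 = 3/2 - 25/2 = -11)
o + Q = 4196 - 11 = 4185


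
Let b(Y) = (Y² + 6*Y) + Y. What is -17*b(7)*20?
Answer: -33320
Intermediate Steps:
b(Y) = Y² + 7*Y
-17*b(7)*20 = -119*(7 + 7)*20 = -119*14*20 = -17*98*20 = -1666*20 = -33320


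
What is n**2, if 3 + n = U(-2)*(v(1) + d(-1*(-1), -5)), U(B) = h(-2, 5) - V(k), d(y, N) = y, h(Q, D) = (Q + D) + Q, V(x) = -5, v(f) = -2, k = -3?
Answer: 81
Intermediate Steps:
h(Q, D) = D + 2*Q (h(Q, D) = (D + Q) + Q = D + 2*Q)
U(B) = 6 (U(B) = (5 + 2*(-2)) - 1*(-5) = (5 - 4) + 5 = 1 + 5 = 6)
n = -9 (n = -3 + 6*(-2 - 1*(-1)) = -3 + 6*(-2 + 1) = -3 + 6*(-1) = -3 - 6 = -9)
n**2 = (-9)**2 = 81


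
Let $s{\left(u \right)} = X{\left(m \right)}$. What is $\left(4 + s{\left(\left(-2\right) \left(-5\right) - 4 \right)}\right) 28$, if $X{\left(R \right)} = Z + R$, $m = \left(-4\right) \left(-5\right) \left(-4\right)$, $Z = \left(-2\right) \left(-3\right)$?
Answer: $-1960$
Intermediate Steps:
$Z = 6$
$m = -80$ ($m = 20 \left(-4\right) = -80$)
$X{\left(R \right)} = 6 + R$
$s{\left(u \right)} = -74$ ($s{\left(u \right)} = 6 - 80 = -74$)
$\left(4 + s{\left(\left(-2\right) \left(-5\right) - 4 \right)}\right) 28 = \left(4 - 74\right) 28 = \left(-70\right) 28 = -1960$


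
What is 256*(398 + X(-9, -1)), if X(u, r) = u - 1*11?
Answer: 96768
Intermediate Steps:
X(u, r) = -11 + u (X(u, r) = u - 11 = -11 + u)
256*(398 + X(-9, -1)) = 256*(398 + (-11 - 9)) = 256*(398 - 20) = 256*378 = 96768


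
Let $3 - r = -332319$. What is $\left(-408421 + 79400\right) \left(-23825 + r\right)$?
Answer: $-101501991437$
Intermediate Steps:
$r = 332322$ ($r = 3 - -332319 = 3 + 332319 = 332322$)
$\left(-408421 + 79400\right) \left(-23825 + r\right) = \left(-408421 + 79400\right) \left(-23825 + 332322\right) = \left(-329021\right) 308497 = -101501991437$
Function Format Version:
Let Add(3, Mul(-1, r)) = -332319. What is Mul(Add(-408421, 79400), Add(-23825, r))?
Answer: -101501991437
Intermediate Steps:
r = 332322 (r = Add(3, Mul(-1, -332319)) = Add(3, 332319) = 332322)
Mul(Add(-408421, 79400), Add(-23825, r)) = Mul(Add(-408421, 79400), Add(-23825, 332322)) = Mul(-329021, 308497) = -101501991437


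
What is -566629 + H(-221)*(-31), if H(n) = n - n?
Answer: -566629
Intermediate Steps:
H(n) = 0
-566629 + H(-221)*(-31) = -566629 + 0*(-31) = -566629 + 0 = -566629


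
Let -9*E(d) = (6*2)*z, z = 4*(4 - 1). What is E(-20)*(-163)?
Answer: 2608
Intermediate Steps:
z = 12 (z = 4*3 = 12)
E(d) = -16 (E(d) = -6*2*12/9 = -4*12/3 = -⅑*144 = -16)
E(-20)*(-163) = -16*(-163) = 2608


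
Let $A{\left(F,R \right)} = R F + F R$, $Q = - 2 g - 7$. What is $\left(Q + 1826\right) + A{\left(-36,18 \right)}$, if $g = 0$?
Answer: $523$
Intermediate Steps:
$Q = -7$ ($Q = \left(-2\right) 0 - 7 = 0 - 7 = -7$)
$A{\left(F,R \right)} = 2 F R$ ($A{\left(F,R \right)} = F R + F R = 2 F R$)
$\left(Q + 1826\right) + A{\left(-36,18 \right)} = \left(-7 + 1826\right) + 2 \left(-36\right) 18 = 1819 - 1296 = 523$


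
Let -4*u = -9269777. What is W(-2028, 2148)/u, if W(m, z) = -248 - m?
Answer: 7120/9269777 ≈ 0.00076809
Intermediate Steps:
u = 9269777/4 (u = -1/4*(-9269777) = 9269777/4 ≈ 2.3174e+6)
W(-2028, 2148)/u = (-248 - 1*(-2028))/(9269777/4) = (-248 + 2028)*(4/9269777) = 1780*(4/9269777) = 7120/9269777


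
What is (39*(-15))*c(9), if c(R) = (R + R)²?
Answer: -189540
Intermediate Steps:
c(R) = 4*R² (c(R) = (2*R)² = 4*R²)
(39*(-15))*c(9) = (39*(-15))*(4*9²) = -2340*81 = -585*324 = -189540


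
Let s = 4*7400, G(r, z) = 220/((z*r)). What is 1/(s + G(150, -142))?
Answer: 1065/31523989 ≈ 3.3784e-5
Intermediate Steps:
G(r, z) = 220/(r*z) (G(r, z) = 220/((r*z)) = 220*(1/(r*z)) = 220/(r*z))
s = 29600
1/(s + G(150, -142)) = 1/(29600 + 220/(150*(-142))) = 1/(29600 + 220*(1/150)*(-1/142)) = 1/(29600 - 11/1065) = 1/(31523989/1065) = 1065/31523989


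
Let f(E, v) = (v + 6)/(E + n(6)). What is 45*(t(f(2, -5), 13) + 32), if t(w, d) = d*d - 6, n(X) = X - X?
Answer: 8775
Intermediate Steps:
n(X) = 0
f(E, v) = (6 + v)/E (f(E, v) = (v + 6)/(E + 0) = (6 + v)/E)
t(w, d) = -6 + d² (t(w, d) = d² - 6 = -6 + d²)
45*(t(f(2, -5), 13) + 32) = 45*((-6 + 13²) + 32) = 45*((-6 + 169) + 32) = 45*(163 + 32) = 45*195 = 8775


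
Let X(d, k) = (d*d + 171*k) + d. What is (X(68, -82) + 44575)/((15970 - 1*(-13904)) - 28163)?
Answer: 35245/1711 ≈ 20.599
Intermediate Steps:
X(d, k) = d + d**2 + 171*k (X(d, k) = (d**2 + 171*k) + d = d + d**2 + 171*k)
(X(68, -82) + 44575)/((15970 - 1*(-13904)) - 28163) = ((68 + 68**2 + 171*(-82)) + 44575)/((15970 - 1*(-13904)) - 28163) = ((68 + 4624 - 14022) + 44575)/((15970 + 13904) - 28163) = (-9330 + 44575)/(29874 - 28163) = 35245/1711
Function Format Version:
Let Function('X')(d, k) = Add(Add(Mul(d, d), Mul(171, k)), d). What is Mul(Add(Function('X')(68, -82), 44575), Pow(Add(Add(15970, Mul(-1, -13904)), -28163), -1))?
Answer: Rational(35245, 1711) ≈ 20.599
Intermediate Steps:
Function('X')(d, k) = Add(d, Pow(d, 2), Mul(171, k)) (Function('X')(d, k) = Add(Add(Pow(d, 2), Mul(171, k)), d) = Add(d, Pow(d, 2), Mul(171, k)))
Mul(Add(Function('X')(68, -82), 44575), Pow(Add(Add(15970, Mul(-1, -13904)), -28163), -1)) = Mul(Add(Add(68, Pow(68, 2), Mul(171, -82)), 44575), Pow(Add(Add(15970, Mul(-1, -13904)), -28163), -1)) = Mul(Add(Add(68, 4624, -14022), 44575), Pow(Add(Add(15970, 13904), -28163), -1)) = Mul(Add(-9330, 44575), Pow(Add(29874, -28163), -1)) = Mul(35245, Pow(1711, -1)) = Mul(35245, Rational(1, 1711)) = Rational(35245, 1711)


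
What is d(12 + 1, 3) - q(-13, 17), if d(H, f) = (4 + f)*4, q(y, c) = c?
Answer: 11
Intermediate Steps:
d(H, f) = 16 + 4*f
d(12 + 1, 3) - q(-13, 17) = (16 + 4*3) - 1*17 = (16 + 12) - 17 = 28 - 17 = 11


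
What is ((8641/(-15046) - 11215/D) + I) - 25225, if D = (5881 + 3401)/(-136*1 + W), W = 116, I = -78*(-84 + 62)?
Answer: -1639950571355/69828486 ≈ -23485.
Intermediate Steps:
I = 1716 (I = -78*(-22) = 1716)
D = -4641/10 (D = (5881 + 3401)/(-136*1 + 116) = 9282/(-136 + 116) = 9282/(-20) = 9282*(-1/20) = -4641/10 ≈ -464.10)
((8641/(-15046) - 11215/D) + I) - 25225 = ((8641/(-15046) - 11215/(-4641/10)) + 1716) - 25225 = ((8641*(-1/15046) - 11215*(-10/4641)) + 1716) - 25225 = ((-8641/15046 + 112150/4641) + 1716) - 25225 = (1647306019/69828486 + 1716) - 25225 = 121472987995/69828486 - 25225 = -1639950571355/69828486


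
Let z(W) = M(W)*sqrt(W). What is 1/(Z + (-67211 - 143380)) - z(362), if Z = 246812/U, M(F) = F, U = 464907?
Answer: -464907/97904983225 - 362*sqrt(362) ≈ -6887.5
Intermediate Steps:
z(W) = W**(3/2) (z(W) = W*sqrt(W) = W**(3/2))
Z = 246812/464907 ≈ 0.53088
1/(Z + (-67211 - 143380)) - z(362) = 1/(246812/464907 + (-67211 - 143380)) - 362**(3/2) = 1/(246812/464907 - 210591) - 362*sqrt(362) = 1/(-97904983225/464907) - 362*sqrt(362) = -464907/97904983225 - 362*sqrt(362)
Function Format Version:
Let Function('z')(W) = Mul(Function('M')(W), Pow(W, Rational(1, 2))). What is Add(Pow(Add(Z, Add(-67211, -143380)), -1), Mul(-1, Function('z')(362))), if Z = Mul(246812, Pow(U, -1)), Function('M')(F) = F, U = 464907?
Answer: Add(Rational(-464907, 97904983225), Mul(-362, Pow(362, Rational(1, 2)))) ≈ -6887.5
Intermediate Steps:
Function('z')(W) = Pow(W, Rational(3, 2)) (Function('z')(W) = Mul(W, Pow(W, Rational(1, 2))) = Pow(W, Rational(3, 2)))
Z = Rational(246812, 464907) (Z = Mul(246812, Pow(464907, -1)) = Mul(246812, Rational(1, 464907)) = Rational(246812, 464907) ≈ 0.53088)
Add(Pow(Add(Z, Add(-67211, -143380)), -1), Mul(-1, Function('z')(362))) = Add(Pow(Add(Rational(246812, 464907), Add(-67211, -143380)), -1), Mul(-1, Pow(362, Rational(3, 2)))) = Add(Pow(Add(Rational(246812, 464907), -210591), -1), Mul(-1, Mul(362, Pow(362, Rational(1, 2))))) = Add(Pow(Rational(-97904983225, 464907), -1), Mul(-362, Pow(362, Rational(1, 2)))) = Add(Rational(-464907, 97904983225), Mul(-362, Pow(362, Rational(1, 2))))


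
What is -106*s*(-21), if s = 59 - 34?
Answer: 55650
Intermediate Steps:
s = 25
-106*s*(-21) = -106*25*(-21) = -2650*(-21) = 55650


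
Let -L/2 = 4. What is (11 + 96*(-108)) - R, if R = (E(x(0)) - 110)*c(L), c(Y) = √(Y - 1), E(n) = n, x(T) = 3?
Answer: -10357 + 321*I ≈ -10357.0 + 321.0*I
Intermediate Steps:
L = -8 (L = -2*4 = -8)
c(Y) = √(-1 + Y)
R = -321*I (R = (3 - 110)*√(-1 - 8) = -321*I ≈ -321.0*I)
(11 + 96*(-108)) - R = (11 + 96*(-108)) - (-321)*I = (11 - 10368) + 321*I = -10357 + 321*I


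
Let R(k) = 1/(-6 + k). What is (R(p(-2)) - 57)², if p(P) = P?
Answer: 208849/64 ≈ 3263.3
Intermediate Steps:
(R(p(-2)) - 57)² = (1/(-6 - 2) - 57)² = (1/(-8) - 57)² = (-⅛ - 57)² = (-457/8)² = 208849/64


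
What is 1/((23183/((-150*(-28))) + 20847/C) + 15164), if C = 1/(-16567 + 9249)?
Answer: -4200/640681341217 ≈ -6.5555e-9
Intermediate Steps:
C = -1/7318 (C = 1/(-7318) = -1/7318 ≈ -0.00013665)
1/((23183/((-150*(-28))) + 20847/C) + 15164) = 1/((23183/((-150*(-28))) + 20847/(-1/7318)) + 15164) = 1/((23183/4200 + 20847*(-7318)) + 15164) = 1/((23183*(1/4200) - 152558346) + 15164) = 1/((23183/4200 - 152558346) + 15164) = 1/(-640745030017/4200 + 15164) = 1/(-640681341217/4200) = -4200/640681341217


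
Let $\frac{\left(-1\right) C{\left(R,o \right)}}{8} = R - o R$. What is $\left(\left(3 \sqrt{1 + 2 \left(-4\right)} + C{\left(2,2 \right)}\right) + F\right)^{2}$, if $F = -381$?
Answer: $133162 - 2190 i \sqrt{7} \approx 1.3316 \cdot 10^{5} - 5794.2 i$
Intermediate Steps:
$C{\left(R,o \right)} = - 8 R + 8 R o$ ($C{\left(R,o \right)} = - 8 \left(R - o R\right) = - 8 \left(R - R o\right) = - 8 R + 8 R o$)
$\left(\left(3 \sqrt{1 + 2 \left(-4\right)} + C{\left(2,2 \right)}\right) + F\right)^{2} = \left(\left(3 \sqrt{1 + 2 \left(-4\right)} + 8 \cdot 2 \left(-1 + 2\right)\right) - 381\right)^{2} = \left(\left(3 \sqrt{1 - 8} + 8 \cdot 2 \cdot 1\right) - 381\right)^{2} = \left(\left(3 \sqrt{-7} + 16\right) - 381\right)^{2} = \left(\left(3 i \sqrt{7} + 16\right) - 381\right)^{2} = \left(\left(16 + 3 i \sqrt{7}\right) - 381\right)^{2} = \left(-365 + 3 i \sqrt{7}\right)^{2}$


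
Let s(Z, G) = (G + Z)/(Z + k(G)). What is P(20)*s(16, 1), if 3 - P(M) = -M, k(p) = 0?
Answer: 391/16 ≈ 24.438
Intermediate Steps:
P(M) = 3 + M (P(M) = 3 - (-1)*M = 3 + M)
s(Z, G) = (G + Z)/Z (s(Z, G) = (G + Z)/(Z + 0) = (G + Z)/Z)
P(20)*s(16, 1) = (3 + 20)*((1 + 16)/16) = 23*((1/16)*17) = 23*(17/16) = 391/16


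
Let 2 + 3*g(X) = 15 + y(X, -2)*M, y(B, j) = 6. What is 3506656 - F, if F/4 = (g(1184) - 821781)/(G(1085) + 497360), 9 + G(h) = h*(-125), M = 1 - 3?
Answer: 1902677903068/542589 ≈ 3.5067e+6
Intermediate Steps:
M = -2
G(h) = -9 - 125*h (G(h) = -9 + h*(-125) = -9 - 125*h)
g(X) = ⅓ (g(X) = -⅔ + (15 + 6*(-2))/3 = -⅔ + (15 - 12)/3 = -⅔ + (⅓)*3 = -⅔ + 1 = ⅓)
F = -4930684/542589 (F = 4*((⅓ - 821781)/((-9 - 125*1085) + 497360)) = 4*(-2465342/(3*((-9 - 135625) + 497360))) = 4*(-2465342/(3*(-135634 + 497360))) = 4*(-2465342/3/361726) = 4*(-2465342/3*1/361726) = 4*(-1232671/542589) = -4930684/542589 ≈ -9.0873)
3506656 - F = 3506656 - 1*(-4930684/542589) = 3506656 + 4930684/542589 = 1902677903068/542589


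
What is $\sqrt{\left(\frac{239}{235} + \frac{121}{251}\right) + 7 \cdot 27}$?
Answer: $\frac{\sqrt{662790202165}}{58985} \approx 13.802$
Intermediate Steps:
$\sqrt{\left(\frac{239}{235} + \frac{121}{251}\right) + 7 \cdot 27} = \sqrt{\left(239 \cdot \frac{1}{235} + 121 \cdot \frac{1}{251}\right) + 189} = \sqrt{\left(\frac{239}{235} + \frac{121}{251}\right) + 189} = \sqrt{\frac{88424}{58985} + 189} = \sqrt{\frac{11236589}{58985}} = \frac{\sqrt{662790202165}}{58985}$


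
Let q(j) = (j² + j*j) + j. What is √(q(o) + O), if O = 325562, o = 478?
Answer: 4*√48938 ≈ 884.88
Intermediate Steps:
q(j) = j + 2*j² (q(j) = (j² + j²) + j = 2*j² + j = j + 2*j²)
√(q(o) + O) = √(478*(1 + 2*478) + 325562) = √(478*(1 + 956) + 325562) = √(478*957 + 325562) = √(457446 + 325562) = √783008 = 4*√48938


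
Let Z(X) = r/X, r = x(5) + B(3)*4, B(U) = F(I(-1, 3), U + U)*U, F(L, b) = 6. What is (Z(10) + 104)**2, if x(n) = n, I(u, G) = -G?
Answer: 1247689/100 ≈ 12477.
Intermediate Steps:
B(U) = 6*U
r = 77 (r = 5 + (6*3)*4 = 5 + 18*4 = 5 + 72 = 77)
Z(X) = 77/X
(Z(10) + 104)**2 = (77/10 + 104)**2 = (1117/10)**2 = 1247689/100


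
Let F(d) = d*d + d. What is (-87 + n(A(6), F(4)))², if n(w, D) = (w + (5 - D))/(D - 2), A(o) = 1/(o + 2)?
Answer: 159946609/20736 ≈ 7713.5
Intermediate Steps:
F(d) = d + d² (F(d) = d² + d = d + d²)
A(o) = 1/(2 + o)
n(w, D) = (5 + w - D)/(-2 + D)
(-87 + n(A(6), F(4)))² = (-87 + (5 + 1/(2 + 6) - 4*(1 + 4))/(-2 + 4*(1 + 4)))² = (-87 + (5 + 1/8 - 4*5)/(-2 + 4*5))² = (-87 + (5 + ⅛ - 1*20)/(-2 + 20))² = (-87 + (5 + ⅛ - 20)/18)² = (-87 + (1/18)*(-119/8))² = (-87 - 119/144)² = (-12647/144)² = 159946609/20736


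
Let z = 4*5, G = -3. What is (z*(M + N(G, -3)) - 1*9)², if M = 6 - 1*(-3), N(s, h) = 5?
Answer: 73441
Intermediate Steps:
M = 9 (M = 6 + 3 = 9)
z = 20
(z*(M + N(G, -3)) - 1*9)² = (20*(9 + 5) - 1*9)² = (20*14 - 9)² = (280 - 9)² = 271² = 73441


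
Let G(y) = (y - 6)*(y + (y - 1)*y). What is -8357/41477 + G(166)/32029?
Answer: 182602767567/1328466833 ≈ 137.45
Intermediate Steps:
G(y) = (-6 + y)*(y + y*(-1 + y)) (G(y) = (-6 + y)*(y + (-1 + y)*y) = (-6 + y)*(y + y*(-1 + y)))
-8357/41477 + G(166)/32029 = -8357/41477 + (166²*(-6 + 166))/32029 = -8357*1/41477 + (27556*160)*(1/32029) = -8357/41477 + 4408960*(1/32029) = -8357/41477 + 4408960/32029 = 182602767567/1328466833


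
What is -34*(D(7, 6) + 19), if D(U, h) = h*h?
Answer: -1870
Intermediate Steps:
D(U, h) = h²
-34*(D(7, 6) + 19) = -34*(6² + 19) = -34*(36 + 19) = -34*55 = -1870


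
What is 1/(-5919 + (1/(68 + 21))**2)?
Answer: -7921/46884398 ≈ -0.00016895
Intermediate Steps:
1/(-5919 + (1/(68 + 21))**2) = 1/(-5919 + (1/89)**2) = 1/(-5919 + 1/7921) = 1/(-46884398/7921) = -7921/46884398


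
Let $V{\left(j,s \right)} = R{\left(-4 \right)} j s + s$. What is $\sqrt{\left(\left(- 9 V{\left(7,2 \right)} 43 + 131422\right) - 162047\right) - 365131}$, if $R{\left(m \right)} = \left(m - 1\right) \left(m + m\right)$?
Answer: $5 i \sqrt{24530} \approx 783.1 i$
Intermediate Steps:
$R{\left(m \right)} = 2 m \left(-1 + m\right)$ ($R{\left(m \right)} = \left(-1 + m\right) 2 m = 2 m \left(-1 + m\right)$)
$V{\left(j,s \right)} = s + 40 j s$ ($V{\left(j,s \right)} = 2 \left(-4\right) \left(-1 - 4\right) j s + s = 2 \left(-4\right) \left(-5\right) j s + s = 40 j s + s = s + 40 j s$)
$\sqrt{\left(\left(- 9 V{\left(7,2 \right)} 43 + 131422\right) - 162047\right) - 365131} = \sqrt{\left(\left(- 9 \cdot 2 \left(1 + 40 \cdot 7\right) 43 + 131422\right) - 162047\right) - 365131} = \sqrt{\left(\left(- 9 \cdot 2 \left(1 + 280\right) 43 + 131422\right) - 162047\right) - 365131} = \sqrt{\left(\left(- 9 \cdot 2 \cdot 281 \cdot 43 + 131422\right) - 162047\right) - 365131} = \sqrt{\left(\left(\left(-9\right) 562 \cdot 43 + 131422\right) - 162047\right) - 365131} = \sqrt{\left(\left(\left(-5058\right) 43 + 131422\right) - 162047\right) - 365131} = \sqrt{\left(\left(-217494 + 131422\right) - 162047\right) - 365131} = \sqrt{\left(-86072 - 162047\right) - 365131} = \sqrt{-248119 - 365131} = \sqrt{-613250} = 5 i \sqrt{24530}$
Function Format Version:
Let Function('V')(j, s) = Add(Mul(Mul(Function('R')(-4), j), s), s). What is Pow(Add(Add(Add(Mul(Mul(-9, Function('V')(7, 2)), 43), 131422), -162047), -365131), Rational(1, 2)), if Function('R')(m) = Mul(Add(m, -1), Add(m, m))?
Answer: Mul(5, I, Pow(24530, Rational(1, 2))) ≈ Mul(783.10, I)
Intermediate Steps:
Function('R')(m) = Mul(2, m, Add(-1, m)) (Function('R')(m) = Mul(Add(-1, m), Mul(2, m)) = Mul(2, m, Add(-1, m)))
Function('V')(j, s) = Add(s, Mul(40, j, s)) (Function('V')(j, s) = Add(Mul(Mul(Mul(2, -4, Add(-1, -4)), j), s), s) = Add(Mul(Mul(Mul(2, -4, -5), j), s), s) = Add(Mul(Mul(40, j), s), s) = Add(Mul(40, j, s), s) = Add(s, Mul(40, j, s)))
Pow(Add(Add(Add(Mul(Mul(-9, Function('V')(7, 2)), 43), 131422), -162047), -365131), Rational(1, 2)) = Pow(Add(Add(Add(Mul(Mul(-9, Mul(2, Add(1, Mul(40, 7)))), 43), 131422), -162047), -365131), Rational(1, 2)) = Pow(Add(Add(Add(Mul(Mul(-9, Mul(2, Add(1, 280))), 43), 131422), -162047), -365131), Rational(1, 2)) = Pow(Add(Add(Add(Mul(Mul(-9, Mul(2, 281)), 43), 131422), -162047), -365131), Rational(1, 2)) = Pow(Add(Add(Add(Mul(Mul(-9, 562), 43), 131422), -162047), -365131), Rational(1, 2)) = Pow(Add(Add(Add(Mul(-5058, 43), 131422), -162047), -365131), Rational(1, 2)) = Pow(Add(Add(Add(-217494, 131422), -162047), -365131), Rational(1, 2)) = Pow(Add(Add(-86072, -162047), -365131), Rational(1, 2)) = Pow(Add(-248119, -365131), Rational(1, 2)) = Pow(-613250, Rational(1, 2)) = Mul(5, I, Pow(24530, Rational(1, 2)))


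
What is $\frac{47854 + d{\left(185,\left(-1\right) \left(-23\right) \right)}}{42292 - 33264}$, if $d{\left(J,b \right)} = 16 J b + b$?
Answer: $\frac{115957}{9028} \approx 12.844$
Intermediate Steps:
$d{\left(J,b \right)} = b + 16 J b$ ($d{\left(J,b \right)} = 16 J b + b = b + 16 J b$)
$\frac{47854 + d{\left(185,\left(-1\right) \left(-23\right) \right)}}{42292 - 33264} = \frac{47854 + \left(-1\right) \left(-23\right) \left(1 + 16 \cdot 185\right)}{42292 - 33264} = \frac{47854 + 23 \left(1 + 2960\right)}{9028} = \left(47854 + 23 \cdot 2961\right) \frac{1}{9028} = \left(47854 + 68103\right) \frac{1}{9028} = 115957 \cdot \frac{1}{9028} = \frac{115957}{9028}$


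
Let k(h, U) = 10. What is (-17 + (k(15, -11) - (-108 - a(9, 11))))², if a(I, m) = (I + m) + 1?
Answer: 14884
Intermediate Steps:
a(I, m) = 1 + I + m
(-17 + (k(15, -11) - (-108 - a(9, 11))))² = (-17 + (10 - (-108 - (1 + 9 + 11))))² = (-17 + (10 - (-108 - 1*21)))² = (-17 + (10 - (-108 - 21)))² = (-17 + (10 - 1*(-129)))² = (-17 + (10 + 129))² = (-17 + 139)² = 122² = 14884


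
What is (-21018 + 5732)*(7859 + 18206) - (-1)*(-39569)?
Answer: -398469159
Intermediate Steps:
(-21018 + 5732)*(7859 + 18206) - (-1)*(-39569) = -15286*26065 - 1*39569 = -398429590 - 39569 = -398469159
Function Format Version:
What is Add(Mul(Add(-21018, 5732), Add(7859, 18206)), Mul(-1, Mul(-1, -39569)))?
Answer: -398469159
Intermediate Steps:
Add(Mul(Add(-21018, 5732), Add(7859, 18206)), Mul(-1, Mul(-1, -39569))) = Add(Mul(-15286, 26065), Mul(-1, 39569)) = Add(-398429590, -39569) = -398469159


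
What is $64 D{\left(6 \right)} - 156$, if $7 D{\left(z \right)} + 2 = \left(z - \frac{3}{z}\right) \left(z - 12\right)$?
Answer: $-476$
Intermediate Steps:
$D{\left(z \right)} = - \frac{2}{7} + \frac{\left(-12 + z\right) \left(z - \frac{3}{z}\right)}{7}$ ($D{\left(z \right)} = - \frac{2}{7} + \frac{\left(z - \frac{3}{z}\right) \left(z - 12\right)}{7} = - \frac{2}{7} + \frac{\left(z - \frac{3}{z}\right) \left(-12 + z\right)}{7} = - \frac{2}{7} + \frac{\left(-12 + z\right) \left(z - \frac{3}{z}\right)}{7}$)
$64 D{\left(6 \right)} - 156 = 64 \frac{36 - 6 \left(5 - 6^{2} + 12 \cdot 6\right)}{7 \cdot 6} - 156 = 64 \cdot \frac{1}{7} \cdot \frac{1}{6} \left(36 - 6 \left(5 - 36 + 72\right)\right) - 156 = 64 \cdot \frac{1}{7} \cdot \frac{1}{6} \left(36 - 6 \cdot 41\right) - 156 = 64 \cdot \frac{1}{7} \cdot \frac{1}{6} \left(36 - 246\right) - 156 = 64 \cdot \frac{1}{7} \cdot \frac{1}{6} \left(-210\right) - 156 = 64 \left(-5\right) - 156 = -320 - 156 = -476$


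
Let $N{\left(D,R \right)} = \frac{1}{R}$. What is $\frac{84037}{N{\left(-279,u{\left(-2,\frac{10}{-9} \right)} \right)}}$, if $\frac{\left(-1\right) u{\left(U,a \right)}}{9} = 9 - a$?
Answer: $-7647367$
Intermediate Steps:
$u{\left(U,a \right)} = -81 + 9 a$ ($u{\left(U,a \right)} = - 9 \left(9 - a\right) = -81 + 9 a$)
$\frac{84037}{N{\left(-279,u{\left(-2,\frac{10}{-9} \right)} \right)}} = \frac{84037}{\frac{1}{-81 + 9 \frac{10}{-9}}} = \frac{84037}{\frac{1}{-81 + 9 \cdot 10 \left(- \frac{1}{9}\right)}} = \frac{84037}{\frac{1}{-81 + 9 \left(- \frac{10}{9}\right)}} = \frac{84037}{\frac{1}{-81 - 10}} = \frac{84037}{\frac{1}{-91}} = \frac{84037}{- \frac{1}{91}} = 84037 \left(-91\right) = -7647367$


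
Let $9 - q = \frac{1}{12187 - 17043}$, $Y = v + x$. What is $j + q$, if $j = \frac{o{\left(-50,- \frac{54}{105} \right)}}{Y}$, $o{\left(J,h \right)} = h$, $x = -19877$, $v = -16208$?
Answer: $\frac{55198409783}{6133006600} \approx 9.0002$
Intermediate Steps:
$Y = -36085$ ($Y = -16208 - 19877 = -36085$)
$q = \frac{43705}{4856}$ ($q = 9 - \frac{1}{12187 - 17043} = 9 - \frac{1}{-4856} = 9 - - \frac{1}{4856} = 9 + \frac{1}{4856} = \frac{43705}{4856} \approx 9.0002$)
$j = \frac{18}{1262975}$ ($j = \frac{\left(-54\right) \frac{1}{105}}{-36085} = \left(-54\right) \frac{1}{105} \left(- \frac{1}{36085}\right) = \left(- \frac{18}{35}\right) \left(- \frac{1}{36085}\right) = \frac{18}{1262975} \approx 1.4252 \cdot 10^{-5}$)
$j + q = \frac{18}{1262975} + \frac{43705}{4856} = \frac{55198409783}{6133006600}$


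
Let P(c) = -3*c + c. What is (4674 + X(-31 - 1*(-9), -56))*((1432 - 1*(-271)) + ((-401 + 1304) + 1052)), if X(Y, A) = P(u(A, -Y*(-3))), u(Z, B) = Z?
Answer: 17507188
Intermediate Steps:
P(c) = -2*c
X(Y, A) = -2*A
(4674 + X(-31 - 1*(-9), -56))*((1432 - 1*(-271)) + ((-401 + 1304) + 1052)) = (4674 - 2*(-56))*((1432 - 1*(-271)) + ((-401 + 1304) + 1052)) = (4674 + 112)*((1432 + 271) + (903 + 1052)) = 4786*(1703 + 1955) = 4786*3658 = 17507188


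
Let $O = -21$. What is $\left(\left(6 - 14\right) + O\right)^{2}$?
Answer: $841$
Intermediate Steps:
$\left(\left(6 - 14\right) + O\right)^{2} = \left(\left(6 - 14\right) - 21\right)^{2} = \left(-8 - 21\right)^{2} = \left(-29\right)^{2} = 841$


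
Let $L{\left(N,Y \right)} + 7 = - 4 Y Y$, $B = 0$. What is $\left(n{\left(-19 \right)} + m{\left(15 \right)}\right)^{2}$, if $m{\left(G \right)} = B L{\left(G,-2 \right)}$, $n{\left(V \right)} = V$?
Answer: $361$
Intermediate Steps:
$L{\left(N,Y \right)} = -7 - 4 Y^{2}$ ($L{\left(N,Y \right)} = -7 - 4 Y Y = -7 - 4 Y^{2}$)
$m{\left(G \right)} = 0$ ($m{\left(G \right)} = 0 \left(-7 - 4 \left(-2\right)^{2}\right) = 0 \left(-7 - 16\right) = 0 \left(-23\right) = 0$)
$\left(n{\left(-19 \right)} + m{\left(15 \right)}\right)^{2} = \left(-19 + 0\right)^{2} = \left(-19\right)^{2} = 361$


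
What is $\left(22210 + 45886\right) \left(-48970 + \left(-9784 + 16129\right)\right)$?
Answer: $-2902592000$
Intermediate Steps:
$\left(22210 + 45886\right) \left(-48970 + \left(-9784 + 16129\right)\right) = 68096 \left(-48970 + 6345\right) = 68096 \left(-42625\right) = -2902592000$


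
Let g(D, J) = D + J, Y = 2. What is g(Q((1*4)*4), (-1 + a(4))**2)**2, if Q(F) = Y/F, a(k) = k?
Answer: 5329/64 ≈ 83.266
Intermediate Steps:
Q(F) = 2/F
g(Q((1*4)*4), (-1 + a(4))**2)**2 = (2/(((1*4)*4)) + (-1 + 4)**2)**2 = (2/((4*4)) + 3**2)**2 = (2/16 + 9)**2 = (2*(1/16) + 9)**2 = (1/8 + 9)**2 = (73/8)**2 = 5329/64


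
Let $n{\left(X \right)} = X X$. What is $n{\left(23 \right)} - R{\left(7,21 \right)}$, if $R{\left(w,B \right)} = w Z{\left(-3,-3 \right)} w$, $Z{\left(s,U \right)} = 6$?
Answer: $235$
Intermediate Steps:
$n{\left(X \right)} = X^{2}$
$R{\left(w,B \right)} = 6 w^{2}$ ($R{\left(w,B \right)} = w 6 w = 6 w w = 6 w^{2}$)
$n{\left(23 \right)} - R{\left(7,21 \right)} = 23^{2} - 6 \cdot 7^{2} = 529 - 6 \cdot 49 = 529 - 294 = 235$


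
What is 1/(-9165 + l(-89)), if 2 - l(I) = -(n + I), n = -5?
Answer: -1/9257 ≈ -0.00010803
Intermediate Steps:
l(I) = -3 + I (l(I) = 2 - (-1)*(-5 + I) = 2 - (5 - I) = 2 + (-5 + I) = -3 + I)
1/(-9165 + l(-89)) = 1/(-9165 + (-3 - 89)) = 1/(-9165 - 92) = 1/(-9257) = -1/9257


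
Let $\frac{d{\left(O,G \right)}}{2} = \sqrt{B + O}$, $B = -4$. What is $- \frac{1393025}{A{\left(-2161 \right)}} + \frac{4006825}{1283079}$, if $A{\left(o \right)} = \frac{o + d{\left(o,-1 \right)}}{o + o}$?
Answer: $\frac{25 \left(- 308998644762845 i + 320546 \sqrt{2165}\right)}{1283079 \left(2 \sqrt{2165} + 2161 i\right)} \approx -2.7809 \cdot 10^{6} - 1.1975 \cdot 10^{5} i$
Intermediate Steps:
$d{\left(O,G \right)} = 2 \sqrt{-4 + O}$
$A{\left(o \right)} = \frac{o + 2 \sqrt{-4 + o}}{2 o}$ ($A{\left(o \right)} = \frac{o + 2 \sqrt{-4 + o}}{o + o} = \frac{o + 2 \sqrt{-4 + o}}{2 o}$)
$- \frac{1393025}{A{\left(-2161 \right)}} + \frac{4006825}{1283079} = - \frac{1393025}{\frac{1}{-2161} \left(\sqrt{-4 - 2161} + \frac{1}{2} \left(-2161\right)\right)} + \frac{4006825}{1283079} = - \frac{1393025}{\left(- \frac{1}{2161}\right) \left(\sqrt{-2165} - \frac{2161}{2}\right)} + 4006825 \cdot \frac{1}{1283079} = - \frac{1393025}{\left(- \frac{1}{2161}\right) \left(i \sqrt{2165} - \frac{2161}{2}\right)} + \frac{4006825}{1283079} = - \frac{1393025}{\left(- \frac{1}{2161}\right) \left(- \frac{2161}{2} + i \sqrt{2165}\right)} + \frac{4006825}{1283079} = - \frac{1393025}{\frac{1}{2} - \frac{i \sqrt{2165}}{2161}} + \frac{4006825}{1283079} = \frac{4006825}{1283079} - \frac{1393025}{\frac{1}{2} - \frac{i \sqrt{2165}}{2161}}$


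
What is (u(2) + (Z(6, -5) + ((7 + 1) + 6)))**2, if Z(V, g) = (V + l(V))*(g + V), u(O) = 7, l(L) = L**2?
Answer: 3969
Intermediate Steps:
Z(V, g) = (V + g)*(V + V**2) (Z(V, g) = (V + V**2)*(g + V) = (V + V**2)*(V + g) = (V + g)*(V + V**2))
(u(2) + (Z(6, -5) + ((7 + 1) + 6)))**2 = (7 + (6*(6 - 5 + 6**2 + 6*(-5)) + ((7 + 1) + 6)))**2 = (7 + (6*(6 - 5 + 36 - 30) + (8 + 6)))**2 = (7 + (6*7 + 14))**2 = (7 + (42 + 14))**2 = (7 + 56)**2 = 63**2 = 3969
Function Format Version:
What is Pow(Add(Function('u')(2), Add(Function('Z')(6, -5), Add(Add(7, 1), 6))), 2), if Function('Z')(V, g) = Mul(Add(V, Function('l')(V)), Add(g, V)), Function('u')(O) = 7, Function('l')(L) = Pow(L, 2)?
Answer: 3969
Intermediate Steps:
Function('Z')(V, g) = Mul(Add(V, g), Add(V, Pow(V, 2))) (Function('Z')(V, g) = Mul(Add(V, Pow(V, 2)), Add(g, V)) = Mul(Add(V, Pow(V, 2)), Add(V, g)) = Mul(Add(V, g), Add(V, Pow(V, 2))))
Pow(Add(Function('u')(2), Add(Function('Z')(6, -5), Add(Add(7, 1), 6))), 2) = Pow(Add(7, Add(Mul(6, Add(6, -5, Pow(6, 2), Mul(6, -5))), Add(Add(7, 1), 6))), 2) = Pow(Add(7, Add(Mul(6, Add(6, -5, 36, -30)), Add(8, 6))), 2) = Pow(Add(7, Add(Mul(6, 7), 14)), 2) = Pow(Add(7, Add(42, 14)), 2) = Pow(Add(7, 56), 2) = Pow(63, 2) = 3969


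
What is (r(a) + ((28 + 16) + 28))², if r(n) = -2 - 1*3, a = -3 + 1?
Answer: 4489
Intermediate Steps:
a = -2
r(n) = -5 (r(n) = -2 - 3 = -5)
(r(a) + ((28 + 16) + 28))² = (-5 + ((28 + 16) + 28))² = (-5 + (44 + 28))² = (-5 + 72)² = 67² = 4489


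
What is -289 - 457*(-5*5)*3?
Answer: 33986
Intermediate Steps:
-289 - 457*(-5*5)*3 = -289 - (-11425)*3 = -289 - 457*(-75) = -289 + 34275 = 33986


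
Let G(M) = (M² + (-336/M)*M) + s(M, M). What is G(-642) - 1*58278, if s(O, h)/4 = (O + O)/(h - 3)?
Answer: 76014962/215 ≈ 3.5356e+5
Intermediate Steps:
s(O, h) = 8*O/(-3 + h) (s(O, h) = 4*((O + O)/(h - 3)) = 4*((2*O)/(-3 + h)) = 4*(2*O/(-3 + h)) = 8*O/(-3 + h))
G(M) = -336 + M² + 8*M/(-3 + M) (G(M) = (M² + (-336/M)*M) + 8*M/(-3 + M) = (M² - 336) + 8*M/(-3 + M) = (-336 + M²) + 8*M/(-3 + M) = -336 + M² + 8*M/(-3 + M))
G(-642) - 1*58278 = (8*(-642) + (-336 + (-642)²)*(-3 - 642))/(-3 - 642) - 1*58278 = (-5136 + (-336 + 412164)*(-645))/(-645) - 58278 = -(-5136 + 411828*(-645))/645 - 58278 = -(-5136 - 265629060)/645 - 58278 = -1/645*(-265634196) - 58278 = 88544732/215 - 58278 = 76014962/215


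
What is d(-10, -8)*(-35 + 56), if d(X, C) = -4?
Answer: -84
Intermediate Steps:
d(-10, -8)*(-35 + 56) = -4*(-35 + 56) = -4*21 = -84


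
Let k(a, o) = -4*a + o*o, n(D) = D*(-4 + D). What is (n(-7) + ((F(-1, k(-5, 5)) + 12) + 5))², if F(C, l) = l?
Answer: 19321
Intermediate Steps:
k(a, o) = o² - 4*a (k(a, o) = -4*a + o² = o² - 4*a)
(n(-7) + ((F(-1, k(-5, 5)) + 12) + 5))² = (-7*(-4 - 7) + (((5² - 4*(-5)) + 12) + 5))² = (-7*(-11) + (((25 + 20) + 12) + 5))² = (77 + ((45 + 12) + 5))² = (77 + (57 + 5))² = (77 + 62)² = 139² = 19321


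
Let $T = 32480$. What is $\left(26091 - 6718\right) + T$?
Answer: $51853$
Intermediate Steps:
$\left(26091 - 6718\right) + T = \left(26091 - 6718\right) + 32480 = 19373 + 32480 = 51853$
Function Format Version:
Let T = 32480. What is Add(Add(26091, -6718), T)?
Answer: 51853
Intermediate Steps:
Add(Add(26091, -6718), T) = Add(Add(26091, -6718), 32480) = Add(19373, 32480) = 51853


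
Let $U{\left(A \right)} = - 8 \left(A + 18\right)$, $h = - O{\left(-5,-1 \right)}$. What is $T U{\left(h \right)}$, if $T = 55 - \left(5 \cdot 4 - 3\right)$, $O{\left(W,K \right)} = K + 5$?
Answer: $-4256$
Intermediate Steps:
$O{\left(W,K \right)} = 5 + K$
$h = -4$ ($h = - (5 - 1) = \left(-1\right) 4 = -4$)
$U{\left(A \right)} = -144 - 8 A$ ($U{\left(A \right)} = - 8 \left(18 + A\right) = -144 - 8 A$)
$T = 38$ ($T = 55 - \left(20 - 3\right) = 55 - 17 = 38$)
$T U{\left(h \right)} = 38 \left(-144 - -32\right) = 38 \left(-144 + 32\right) = 38 \left(-112\right) = -4256$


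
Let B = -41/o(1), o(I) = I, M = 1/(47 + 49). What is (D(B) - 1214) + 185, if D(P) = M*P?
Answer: -98825/96 ≈ -1029.4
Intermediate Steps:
M = 1/96 ≈ 0.010417
B = -41 (B = -41/1 = -41*1 = -41)
D(P) = P/96
(D(B) - 1214) + 185 = ((1/96)*(-41) - 1214) + 185 = (-41/96 - 1214) + 185 = -116585/96 + 185 = -98825/96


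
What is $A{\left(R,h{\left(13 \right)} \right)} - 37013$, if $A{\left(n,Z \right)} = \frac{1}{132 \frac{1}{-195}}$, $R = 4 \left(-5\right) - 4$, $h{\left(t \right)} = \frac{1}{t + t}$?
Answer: $- \frac{1628637}{44} \approx -37015.0$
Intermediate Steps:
$h{\left(t \right)} = \frac{1}{2 t}$
$R = -24$ ($R = -20 - 4 = -24$)
$A{\left(n,Z \right)} = - \frac{65}{44}$ ($A{\left(n,Z \right)} = \frac{1}{132 \left(- \frac{1}{195}\right)} = \frac{1}{- \frac{44}{65}} = - \frac{65}{44}$)
$A{\left(R,h{\left(13 \right)} \right)} - 37013 = - \frac{65}{44} - 37013 = - \frac{1628637}{44}$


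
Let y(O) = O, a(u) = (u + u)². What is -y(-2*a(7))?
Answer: 392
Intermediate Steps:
a(u) = 4*u² (a(u) = (2*u)² = 4*u²)
-y(-2*a(7)) = -(-2)*4*7² = -(-2)*4*49 = -(-2)*196 = -1*(-392) = 392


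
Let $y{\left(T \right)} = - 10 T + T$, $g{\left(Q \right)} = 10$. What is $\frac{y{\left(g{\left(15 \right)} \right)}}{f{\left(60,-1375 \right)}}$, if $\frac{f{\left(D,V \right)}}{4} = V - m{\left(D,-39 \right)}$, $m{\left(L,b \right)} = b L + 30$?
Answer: $- \frac{9}{374} \approx -0.024064$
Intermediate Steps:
$y{\left(T \right)} = - 9 T$
$m{\left(L,b \right)} = 30 + L b$ ($m{\left(L,b \right)} = L b + 30 = 30 + L b$)
$f{\left(D,V \right)} = -120 + 4 V + 156 D$ ($f{\left(D,V \right)} = 4 \left(V - \left(30 + D \left(-39\right)\right)\right) = 4 \left(V - \left(30 - 39 D\right)\right) = 4 \left(V + \left(-30 + 39 D\right)\right) = 4 \left(-30 + V + 39 D\right) = -120 + 4 V + 156 D$)
$\frac{y{\left(g{\left(15 \right)} \right)}}{f{\left(60,-1375 \right)}} = \frac{\left(-9\right) 10}{-120 + 4 \left(-1375\right) + 156 \cdot 60} = - \frac{90}{-120 - 5500 + 9360} = - \frac{90}{3740} = \left(-90\right) \frac{1}{3740} = - \frac{9}{374}$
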